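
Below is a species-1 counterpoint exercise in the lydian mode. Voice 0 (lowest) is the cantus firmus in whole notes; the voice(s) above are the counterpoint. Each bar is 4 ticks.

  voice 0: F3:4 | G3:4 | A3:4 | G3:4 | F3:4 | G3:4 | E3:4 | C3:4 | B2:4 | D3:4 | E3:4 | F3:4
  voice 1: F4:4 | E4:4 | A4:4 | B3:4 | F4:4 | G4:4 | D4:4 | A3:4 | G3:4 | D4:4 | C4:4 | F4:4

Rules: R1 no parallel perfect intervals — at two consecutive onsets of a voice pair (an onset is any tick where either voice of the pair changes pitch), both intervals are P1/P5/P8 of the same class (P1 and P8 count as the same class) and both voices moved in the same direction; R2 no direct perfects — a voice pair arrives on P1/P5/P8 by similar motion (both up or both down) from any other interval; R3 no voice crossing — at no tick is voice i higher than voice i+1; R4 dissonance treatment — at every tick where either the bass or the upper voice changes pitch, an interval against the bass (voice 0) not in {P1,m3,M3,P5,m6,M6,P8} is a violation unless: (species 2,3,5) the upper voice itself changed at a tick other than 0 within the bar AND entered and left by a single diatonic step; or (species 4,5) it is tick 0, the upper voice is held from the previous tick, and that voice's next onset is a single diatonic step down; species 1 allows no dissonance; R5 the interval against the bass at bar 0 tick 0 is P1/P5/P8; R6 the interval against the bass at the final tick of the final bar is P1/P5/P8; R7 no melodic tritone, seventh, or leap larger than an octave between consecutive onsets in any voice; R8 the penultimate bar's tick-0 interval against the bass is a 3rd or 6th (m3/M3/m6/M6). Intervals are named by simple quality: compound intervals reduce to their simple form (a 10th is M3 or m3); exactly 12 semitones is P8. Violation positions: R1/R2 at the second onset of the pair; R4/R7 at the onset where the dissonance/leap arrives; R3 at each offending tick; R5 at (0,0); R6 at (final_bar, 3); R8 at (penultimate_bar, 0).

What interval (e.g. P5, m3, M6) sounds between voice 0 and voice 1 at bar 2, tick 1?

voice 0=A3 voice 1=A4 -> P8

P8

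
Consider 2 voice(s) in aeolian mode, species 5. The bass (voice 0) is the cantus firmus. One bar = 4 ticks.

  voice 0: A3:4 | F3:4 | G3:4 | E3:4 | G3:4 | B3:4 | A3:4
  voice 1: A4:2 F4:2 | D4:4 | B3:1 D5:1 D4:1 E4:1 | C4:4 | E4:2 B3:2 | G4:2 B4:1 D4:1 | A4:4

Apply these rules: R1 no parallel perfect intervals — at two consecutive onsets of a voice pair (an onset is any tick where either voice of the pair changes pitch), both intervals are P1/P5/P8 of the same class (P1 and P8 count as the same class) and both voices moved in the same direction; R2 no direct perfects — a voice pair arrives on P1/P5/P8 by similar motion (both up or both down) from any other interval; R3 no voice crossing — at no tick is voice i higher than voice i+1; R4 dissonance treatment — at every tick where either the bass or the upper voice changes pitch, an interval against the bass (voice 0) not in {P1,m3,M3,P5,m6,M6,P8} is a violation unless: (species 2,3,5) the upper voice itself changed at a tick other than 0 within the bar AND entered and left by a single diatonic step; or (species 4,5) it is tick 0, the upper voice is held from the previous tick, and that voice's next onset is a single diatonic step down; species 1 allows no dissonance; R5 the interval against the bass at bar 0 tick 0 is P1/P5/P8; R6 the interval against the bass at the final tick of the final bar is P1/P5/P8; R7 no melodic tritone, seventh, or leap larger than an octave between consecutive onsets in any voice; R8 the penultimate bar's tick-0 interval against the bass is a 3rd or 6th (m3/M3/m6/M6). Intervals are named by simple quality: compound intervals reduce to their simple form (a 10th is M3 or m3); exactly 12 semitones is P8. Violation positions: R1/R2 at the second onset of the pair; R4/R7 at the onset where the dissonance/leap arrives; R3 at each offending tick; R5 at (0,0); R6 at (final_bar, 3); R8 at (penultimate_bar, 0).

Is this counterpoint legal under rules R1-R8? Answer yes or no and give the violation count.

bar 0: v0=A3 v1=A4 (P8)
bar 1: v0=F3 v1=D4 (M6)
bar 2: v0=G3 v1=B3 (M3)
bar 3: v0=E3 v1=C4 (m6)
bar 4: v0=G3 v1=E4 (M6)
bar 5: v0=B3 v1=G4 (m6)
bar 6: v0=A3 v1=A4 (P8)
  R7 @ bar2.1: B3->D5 leap 15st

No (1 violations)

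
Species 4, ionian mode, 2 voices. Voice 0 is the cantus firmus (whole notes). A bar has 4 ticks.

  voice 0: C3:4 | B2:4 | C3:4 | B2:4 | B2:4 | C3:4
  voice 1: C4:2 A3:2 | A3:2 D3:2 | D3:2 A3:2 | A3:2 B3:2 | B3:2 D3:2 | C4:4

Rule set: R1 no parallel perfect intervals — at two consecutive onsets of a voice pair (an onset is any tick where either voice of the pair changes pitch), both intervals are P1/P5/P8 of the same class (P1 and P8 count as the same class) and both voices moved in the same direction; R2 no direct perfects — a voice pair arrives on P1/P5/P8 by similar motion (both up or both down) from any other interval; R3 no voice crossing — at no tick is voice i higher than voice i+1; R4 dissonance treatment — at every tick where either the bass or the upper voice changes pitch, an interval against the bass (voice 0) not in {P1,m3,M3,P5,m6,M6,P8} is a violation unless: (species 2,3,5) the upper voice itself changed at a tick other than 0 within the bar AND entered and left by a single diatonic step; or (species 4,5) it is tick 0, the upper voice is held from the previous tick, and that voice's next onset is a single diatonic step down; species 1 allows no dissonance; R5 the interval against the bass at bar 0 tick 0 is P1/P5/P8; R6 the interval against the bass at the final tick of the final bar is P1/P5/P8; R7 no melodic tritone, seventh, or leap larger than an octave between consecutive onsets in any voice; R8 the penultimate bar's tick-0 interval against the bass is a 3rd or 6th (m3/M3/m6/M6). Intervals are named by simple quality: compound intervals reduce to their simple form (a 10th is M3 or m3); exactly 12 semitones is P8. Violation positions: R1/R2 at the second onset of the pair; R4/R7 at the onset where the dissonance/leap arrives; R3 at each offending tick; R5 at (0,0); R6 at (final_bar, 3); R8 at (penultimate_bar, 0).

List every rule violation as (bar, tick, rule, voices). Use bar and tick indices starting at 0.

(1, 0, R4, (0, 1))
(2, 0, R4, (0, 1))
(3, 0, R4, (0, 1))
(4, 0, R8, (0, 1))
(5, 0, R2, (0, 1))
(5, 0, R7, (1,))

bar 0: v0=C3 v1=C4 downbeat P8
bar 1: v0=B2 v1=A3 downbeat m7
bar 2: v0=C3 v1=D3 downbeat M2
bar 3: v0=B2 v1=A3 downbeat m7
bar 4: v0=B2 v1=B3 downbeat P8
bar 5: v0=C3 v1=C4 downbeat P8
  -> R4 @ bar 1 tick 0 v(0, 1): B2/A3 m7 untreated
  -> R4 @ bar 2 tick 0 v(0, 1): C3/D3 M2 untreated
  -> R4 @ bar 3 tick 0 v(0, 1): B2/A3 m7 untreated
  -> R8 @ bar 4 tick 0 v(0, 1): penult P8 not 3rd/6th
  -> R2 @ bar 5 tick 0 v(0, 1): B2/D3 m3 -> C3/C4 P8 similar
  -> R7 @ bar 5 tick 0 v(1,): D3->C4 leap 10st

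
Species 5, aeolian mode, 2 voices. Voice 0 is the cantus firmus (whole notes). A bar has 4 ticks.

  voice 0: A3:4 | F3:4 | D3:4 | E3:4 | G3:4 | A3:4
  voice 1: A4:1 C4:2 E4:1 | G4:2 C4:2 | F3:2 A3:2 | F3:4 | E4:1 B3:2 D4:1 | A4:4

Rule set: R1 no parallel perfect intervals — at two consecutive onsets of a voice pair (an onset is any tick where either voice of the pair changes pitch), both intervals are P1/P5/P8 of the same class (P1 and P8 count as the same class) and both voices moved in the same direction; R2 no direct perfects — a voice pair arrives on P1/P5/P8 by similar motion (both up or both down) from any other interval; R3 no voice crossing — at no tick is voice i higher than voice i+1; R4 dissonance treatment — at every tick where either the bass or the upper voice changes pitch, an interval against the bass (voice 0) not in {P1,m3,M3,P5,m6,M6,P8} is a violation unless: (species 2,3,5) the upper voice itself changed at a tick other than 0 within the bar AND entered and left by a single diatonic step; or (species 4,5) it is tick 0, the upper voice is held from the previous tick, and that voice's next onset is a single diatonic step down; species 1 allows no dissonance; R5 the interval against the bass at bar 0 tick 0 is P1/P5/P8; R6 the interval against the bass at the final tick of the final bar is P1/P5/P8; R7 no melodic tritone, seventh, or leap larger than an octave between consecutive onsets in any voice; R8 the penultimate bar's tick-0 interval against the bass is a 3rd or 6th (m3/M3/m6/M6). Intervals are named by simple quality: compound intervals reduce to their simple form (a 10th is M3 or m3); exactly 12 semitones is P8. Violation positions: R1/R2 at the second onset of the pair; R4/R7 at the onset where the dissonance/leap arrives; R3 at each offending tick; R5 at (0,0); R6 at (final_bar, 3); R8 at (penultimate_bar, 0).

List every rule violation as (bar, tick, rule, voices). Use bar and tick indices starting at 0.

(1, 0, R4, (0, 1))
(3, 0, R4, (0, 1))
(4, 0, R7, (1,))
(5, 0, R2, (0, 1))

bar 0: v0=A3 v1=A4 downbeat P8
bar 1: v0=F3 v1=G4 downbeat M2
bar 2: v0=D3 v1=F3 downbeat m3
bar 3: v0=E3 v1=F3 downbeat m2
bar 4: v0=G3 v1=E4 downbeat M6
bar 5: v0=A3 v1=A4 downbeat P8
  -> R4 @ bar 1 tick 0 v(0, 1): F3/G4 M2 untreated
  -> R4 @ bar 3 tick 0 v(0, 1): E3/F3 m2 untreated
  -> R7 @ bar 4 tick 0 v(1,): F3->E4 leap 11st
  -> R2 @ bar 5 tick 0 v(0, 1): G3/D4 P5 -> A3/A4 P8 similar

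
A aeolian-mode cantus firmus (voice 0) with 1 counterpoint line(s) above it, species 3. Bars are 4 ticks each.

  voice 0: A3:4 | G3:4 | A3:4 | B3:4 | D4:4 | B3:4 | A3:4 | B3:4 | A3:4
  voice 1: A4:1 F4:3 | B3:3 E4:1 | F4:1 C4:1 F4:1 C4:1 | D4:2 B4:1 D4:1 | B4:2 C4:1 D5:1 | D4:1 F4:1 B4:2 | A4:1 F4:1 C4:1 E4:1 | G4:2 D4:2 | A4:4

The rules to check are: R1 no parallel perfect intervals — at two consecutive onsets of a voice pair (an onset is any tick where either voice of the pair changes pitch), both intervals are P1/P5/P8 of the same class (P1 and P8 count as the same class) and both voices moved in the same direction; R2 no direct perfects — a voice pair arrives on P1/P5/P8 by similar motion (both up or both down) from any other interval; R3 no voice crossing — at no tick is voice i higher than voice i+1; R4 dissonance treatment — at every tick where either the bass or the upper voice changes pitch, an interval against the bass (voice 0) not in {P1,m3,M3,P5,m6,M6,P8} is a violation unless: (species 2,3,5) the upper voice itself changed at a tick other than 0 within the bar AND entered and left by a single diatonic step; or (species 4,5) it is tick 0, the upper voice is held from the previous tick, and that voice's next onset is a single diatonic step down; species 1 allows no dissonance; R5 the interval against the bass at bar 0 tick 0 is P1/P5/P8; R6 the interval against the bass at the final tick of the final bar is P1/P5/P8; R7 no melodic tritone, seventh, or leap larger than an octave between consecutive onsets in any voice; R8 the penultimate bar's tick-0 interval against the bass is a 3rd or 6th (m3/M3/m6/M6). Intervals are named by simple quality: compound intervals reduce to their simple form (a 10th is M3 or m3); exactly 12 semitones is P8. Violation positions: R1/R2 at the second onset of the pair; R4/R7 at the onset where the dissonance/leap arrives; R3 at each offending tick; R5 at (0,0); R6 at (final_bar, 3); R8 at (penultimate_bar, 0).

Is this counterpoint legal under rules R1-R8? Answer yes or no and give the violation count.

No (8 violations)

bar 0: v0=A3 v1=A4 (P8)
bar 1: v0=G3 v1=B3 (M3)
bar 2: v0=A3 v1=F4 (m6)
bar 3: v0=B3 v1=D4 (m3)
bar 4: v0=D4 v1=B4 (M6)
bar 5: v0=B3 v1=D4 (m3)
bar 6: v0=A3 v1=A4 (P8)
bar 7: v0=B3 v1=G4 (m6)
bar 8: v0=A3 v1=A4 (P8)
  R7 @ bar1.0: F4->B3 leap 6st
  R3 @ bar4.2: D4 above C4
  R4 @ bar4.2: D4/C4 M2 untreated
  R7 @ bar4.2: B4->C4 leap 11st
  R7 @ bar4.3: C4->D5 leap 14st
  R4 @ bar5.1: B3/F4 TT untreated
  R7 @ bar5.2: F4->B4 leap 6st
  R1 @ bar6.0: B3/B4 P8 -> A3/A4 P8 similar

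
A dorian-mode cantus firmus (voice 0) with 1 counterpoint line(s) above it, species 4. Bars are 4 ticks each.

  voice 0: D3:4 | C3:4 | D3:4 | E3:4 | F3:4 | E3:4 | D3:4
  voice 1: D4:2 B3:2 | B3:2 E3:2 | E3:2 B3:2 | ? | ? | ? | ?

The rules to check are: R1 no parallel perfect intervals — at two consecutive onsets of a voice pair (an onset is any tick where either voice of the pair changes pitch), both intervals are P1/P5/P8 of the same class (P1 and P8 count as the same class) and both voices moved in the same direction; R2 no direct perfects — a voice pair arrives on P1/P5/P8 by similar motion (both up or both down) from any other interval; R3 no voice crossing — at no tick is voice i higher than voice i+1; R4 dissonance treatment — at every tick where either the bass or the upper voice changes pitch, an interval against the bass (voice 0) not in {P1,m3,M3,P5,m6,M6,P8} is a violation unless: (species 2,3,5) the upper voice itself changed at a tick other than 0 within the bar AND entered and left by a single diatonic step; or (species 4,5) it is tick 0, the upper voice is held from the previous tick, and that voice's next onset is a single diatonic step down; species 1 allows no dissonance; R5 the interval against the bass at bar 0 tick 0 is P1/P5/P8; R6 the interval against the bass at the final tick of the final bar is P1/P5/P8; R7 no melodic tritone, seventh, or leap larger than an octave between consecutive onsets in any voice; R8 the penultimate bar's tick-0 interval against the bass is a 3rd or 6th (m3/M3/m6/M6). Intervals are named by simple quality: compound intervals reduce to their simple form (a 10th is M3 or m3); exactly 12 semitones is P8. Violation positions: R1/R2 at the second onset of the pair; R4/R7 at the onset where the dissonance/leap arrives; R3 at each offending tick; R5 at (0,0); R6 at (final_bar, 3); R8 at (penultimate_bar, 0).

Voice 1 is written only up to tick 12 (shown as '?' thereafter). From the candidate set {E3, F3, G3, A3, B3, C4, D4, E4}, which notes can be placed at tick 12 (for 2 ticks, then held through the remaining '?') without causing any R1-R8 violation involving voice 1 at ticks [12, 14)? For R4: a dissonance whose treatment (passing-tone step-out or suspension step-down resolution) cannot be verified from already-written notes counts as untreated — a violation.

E3: legal
F3: violates R4,R7
G3: legal
A3: violates R4
B3: legal
C4: legal
D4: violates R4
E4: violates R2

{B3, C4, E3, G3}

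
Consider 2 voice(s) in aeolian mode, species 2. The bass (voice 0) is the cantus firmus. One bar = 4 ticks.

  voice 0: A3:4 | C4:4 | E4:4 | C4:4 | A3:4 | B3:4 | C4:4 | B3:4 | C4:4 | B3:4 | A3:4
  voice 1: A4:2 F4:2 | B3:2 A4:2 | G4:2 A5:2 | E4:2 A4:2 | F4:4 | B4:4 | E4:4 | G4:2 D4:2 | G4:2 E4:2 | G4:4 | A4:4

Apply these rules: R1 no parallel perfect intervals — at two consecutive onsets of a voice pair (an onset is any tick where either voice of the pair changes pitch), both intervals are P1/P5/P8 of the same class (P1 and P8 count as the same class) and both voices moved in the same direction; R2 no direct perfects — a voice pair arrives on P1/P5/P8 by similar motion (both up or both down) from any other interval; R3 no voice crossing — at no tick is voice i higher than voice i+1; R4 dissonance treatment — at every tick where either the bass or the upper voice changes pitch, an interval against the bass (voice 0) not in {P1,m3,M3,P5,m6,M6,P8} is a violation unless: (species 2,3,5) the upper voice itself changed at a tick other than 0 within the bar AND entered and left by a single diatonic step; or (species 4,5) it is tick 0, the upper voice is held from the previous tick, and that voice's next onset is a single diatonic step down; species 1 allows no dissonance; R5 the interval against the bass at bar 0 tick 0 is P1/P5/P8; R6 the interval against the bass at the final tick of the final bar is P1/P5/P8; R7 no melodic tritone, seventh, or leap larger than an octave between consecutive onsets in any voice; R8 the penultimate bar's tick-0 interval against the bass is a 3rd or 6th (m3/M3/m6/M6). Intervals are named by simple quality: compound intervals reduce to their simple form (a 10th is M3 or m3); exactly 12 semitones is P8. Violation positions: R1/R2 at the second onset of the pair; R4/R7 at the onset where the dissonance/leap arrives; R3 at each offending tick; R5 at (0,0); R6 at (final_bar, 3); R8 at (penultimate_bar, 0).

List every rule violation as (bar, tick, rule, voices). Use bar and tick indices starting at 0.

(1, 0, R3, (0, 1))
(1, 0, R4, (0, 1))
(1, 0, R7, (1,))
(1, 1, R3, (0, 1))
(1, 2, R7, (1,))
(2, 2, R4, (0, 1))
(2, 2, R7, (1,))
(3, 0, R7, (1,))
(5, 0, R2, (0, 1))
(5, 0, R7, (1,))
(8, 0, R2, (0, 1))

bar 0: v0=A3 v1=A4 downbeat P8
bar 1: v0=C4 v1=B3 downbeat m2
bar 2: v0=E4 v1=G4 downbeat m3
bar 3: v0=C4 v1=E4 downbeat M3
bar 4: v0=A3 v1=F4 downbeat m6
bar 5: v0=B3 v1=B4 downbeat P8
bar 6: v0=C4 v1=E4 downbeat M3
bar 7: v0=B3 v1=G4 downbeat m6
bar 8: v0=C4 v1=G4 downbeat P5
bar 9: v0=B3 v1=G4 downbeat m6
bar 10: v0=A3 v1=A4 downbeat P8
  -> R3 @ bar 1 tick 0 v(0, 1): C4 above B3
  -> R4 @ bar 1 tick 0 v(0, 1): C4/B3 m2 untreated
  -> R7 @ bar 1 tick 0 v(1,): F4->B3 leap 6st
  -> R3 @ bar 1 tick 1 v(0, 1): C4 above B3
  -> R7 @ bar 1 tick 2 v(1,): B3->A4 leap 10st
  -> R4 @ bar 2 tick 2 v(0, 1): E4/A5 P4 untreated
  -> R7 @ bar 2 tick 2 v(1,): G4->A5 leap 14st
  -> R7 @ bar 3 tick 0 v(1,): A5->E4 leap 17st
  -> R2 @ bar 5 tick 0 v(0, 1): A3/F4 m6 -> B3/B4 P8 similar
  -> R7 @ bar 5 tick 0 v(1,): F4->B4 leap 6st
  -> R2 @ bar 8 tick 0 v(0, 1): B3/D4 m3 -> C4/G4 P5 similar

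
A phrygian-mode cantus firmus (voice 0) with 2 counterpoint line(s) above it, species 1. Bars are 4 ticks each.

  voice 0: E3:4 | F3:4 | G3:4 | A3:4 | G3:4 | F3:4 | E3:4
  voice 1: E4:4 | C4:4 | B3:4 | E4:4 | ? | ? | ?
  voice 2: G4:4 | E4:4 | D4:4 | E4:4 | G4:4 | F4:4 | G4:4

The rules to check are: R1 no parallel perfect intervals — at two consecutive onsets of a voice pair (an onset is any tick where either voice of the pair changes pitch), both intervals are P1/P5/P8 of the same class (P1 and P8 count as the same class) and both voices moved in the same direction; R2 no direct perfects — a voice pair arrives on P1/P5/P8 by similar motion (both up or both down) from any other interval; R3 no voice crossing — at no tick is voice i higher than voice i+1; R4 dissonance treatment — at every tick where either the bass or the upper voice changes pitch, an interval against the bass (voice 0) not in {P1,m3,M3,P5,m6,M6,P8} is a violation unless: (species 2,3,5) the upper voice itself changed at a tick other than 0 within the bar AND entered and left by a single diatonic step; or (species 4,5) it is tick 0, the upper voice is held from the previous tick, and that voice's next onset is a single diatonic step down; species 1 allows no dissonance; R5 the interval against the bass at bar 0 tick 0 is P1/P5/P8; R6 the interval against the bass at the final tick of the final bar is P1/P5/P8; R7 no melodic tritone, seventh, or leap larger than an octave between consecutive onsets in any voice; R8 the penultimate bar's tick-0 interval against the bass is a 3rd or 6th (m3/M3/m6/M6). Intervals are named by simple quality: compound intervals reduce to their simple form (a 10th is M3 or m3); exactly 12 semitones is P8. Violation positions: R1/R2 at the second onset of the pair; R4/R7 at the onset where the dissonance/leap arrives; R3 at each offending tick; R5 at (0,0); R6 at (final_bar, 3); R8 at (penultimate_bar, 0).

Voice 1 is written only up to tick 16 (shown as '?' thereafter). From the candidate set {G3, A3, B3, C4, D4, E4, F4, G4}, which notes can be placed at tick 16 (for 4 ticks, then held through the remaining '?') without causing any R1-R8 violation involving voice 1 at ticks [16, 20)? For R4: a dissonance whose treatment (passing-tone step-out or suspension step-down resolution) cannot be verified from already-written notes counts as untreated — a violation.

G3: violates R2
A3: violates R4
B3: legal
C4: violates R4
D4: violates R1
E4: legal
F4: violates R4
G4: violates R1

{B3, E4}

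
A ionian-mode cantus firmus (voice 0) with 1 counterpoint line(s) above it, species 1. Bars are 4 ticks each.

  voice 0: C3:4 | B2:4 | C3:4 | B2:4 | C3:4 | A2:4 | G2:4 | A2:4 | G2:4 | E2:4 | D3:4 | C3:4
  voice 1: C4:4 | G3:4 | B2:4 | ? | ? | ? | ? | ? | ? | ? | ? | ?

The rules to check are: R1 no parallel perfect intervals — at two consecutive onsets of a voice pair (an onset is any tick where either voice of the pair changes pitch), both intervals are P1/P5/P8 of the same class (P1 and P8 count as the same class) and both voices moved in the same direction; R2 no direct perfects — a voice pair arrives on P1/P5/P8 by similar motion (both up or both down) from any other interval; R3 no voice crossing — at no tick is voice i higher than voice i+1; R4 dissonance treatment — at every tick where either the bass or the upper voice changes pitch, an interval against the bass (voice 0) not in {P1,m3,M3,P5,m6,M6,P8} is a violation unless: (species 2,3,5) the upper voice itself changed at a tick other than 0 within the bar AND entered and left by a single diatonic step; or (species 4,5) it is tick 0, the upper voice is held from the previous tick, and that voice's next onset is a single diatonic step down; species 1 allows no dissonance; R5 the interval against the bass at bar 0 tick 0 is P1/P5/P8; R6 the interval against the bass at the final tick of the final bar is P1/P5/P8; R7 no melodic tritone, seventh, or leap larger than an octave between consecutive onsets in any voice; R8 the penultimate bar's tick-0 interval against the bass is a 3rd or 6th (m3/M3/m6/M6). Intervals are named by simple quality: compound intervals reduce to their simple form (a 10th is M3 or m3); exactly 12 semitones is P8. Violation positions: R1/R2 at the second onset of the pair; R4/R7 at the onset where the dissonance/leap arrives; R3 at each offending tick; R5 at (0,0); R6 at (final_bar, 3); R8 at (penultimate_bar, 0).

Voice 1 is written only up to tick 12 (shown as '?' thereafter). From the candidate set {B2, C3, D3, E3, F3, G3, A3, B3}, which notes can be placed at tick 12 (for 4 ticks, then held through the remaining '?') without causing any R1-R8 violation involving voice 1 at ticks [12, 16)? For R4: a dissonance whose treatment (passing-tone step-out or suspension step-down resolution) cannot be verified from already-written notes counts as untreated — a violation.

{B2, B3, D3, G3}

B2: legal
C3: violates R4
D3: legal
E3: violates R4
F3: violates R4,R7
G3: legal
A3: violates R4,R7
B3: legal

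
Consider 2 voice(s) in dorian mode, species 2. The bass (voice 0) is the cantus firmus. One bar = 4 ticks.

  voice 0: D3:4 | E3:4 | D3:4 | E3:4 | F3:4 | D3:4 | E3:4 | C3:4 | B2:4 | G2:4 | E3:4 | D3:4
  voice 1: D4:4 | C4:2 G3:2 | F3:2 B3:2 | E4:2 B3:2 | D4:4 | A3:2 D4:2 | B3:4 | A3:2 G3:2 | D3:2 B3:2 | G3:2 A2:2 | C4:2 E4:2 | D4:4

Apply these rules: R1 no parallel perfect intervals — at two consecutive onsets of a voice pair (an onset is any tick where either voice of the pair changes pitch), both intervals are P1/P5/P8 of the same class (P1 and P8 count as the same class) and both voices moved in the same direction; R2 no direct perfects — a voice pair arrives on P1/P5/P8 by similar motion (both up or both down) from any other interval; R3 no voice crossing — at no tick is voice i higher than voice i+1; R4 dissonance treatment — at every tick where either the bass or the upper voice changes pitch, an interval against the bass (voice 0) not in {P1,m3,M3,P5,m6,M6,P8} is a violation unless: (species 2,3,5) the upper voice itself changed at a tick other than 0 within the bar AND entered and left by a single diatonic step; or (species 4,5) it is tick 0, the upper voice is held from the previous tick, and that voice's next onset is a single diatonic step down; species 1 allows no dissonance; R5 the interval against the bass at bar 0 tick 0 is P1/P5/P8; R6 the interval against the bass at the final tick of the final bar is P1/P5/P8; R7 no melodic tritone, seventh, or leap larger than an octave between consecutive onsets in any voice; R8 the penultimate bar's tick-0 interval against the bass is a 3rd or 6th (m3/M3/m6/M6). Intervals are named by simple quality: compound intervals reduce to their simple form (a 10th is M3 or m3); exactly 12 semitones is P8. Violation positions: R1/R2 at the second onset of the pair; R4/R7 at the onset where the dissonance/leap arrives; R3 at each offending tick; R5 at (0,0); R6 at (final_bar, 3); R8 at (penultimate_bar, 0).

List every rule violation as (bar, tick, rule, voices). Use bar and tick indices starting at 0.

bar 0: v0=D3 v1=D4 downbeat P8
bar 1: v0=E3 v1=C4 downbeat m6
bar 2: v0=D3 v1=F3 downbeat m3
bar 3: v0=E3 v1=E4 downbeat P8
bar 4: v0=F3 v1=D4 downbeat M6
bar 5: v0=D3 v1=A3 downbeat P5
bar 6: v0=E3 v1=B3 downbeat P5
bar 7: v0=C3 v1=A3 downbeat M6
bar 8: v0=B2 v1=D3 downbeat m3
bar 9: v0=G2 v1=G3 downbeat P8
bar 10: v0=E3 v1=C4 downbeat m6
bar 11: v0=D3 v1=D4 downbeat P8
  -> R7 @ bar 2 tick 2 v(1,): F3->B3 leap 6st
  -> R2 @ bar 3 tick 0 v(0, 1): D3/B3 M6 -> E3/E4 P8 similar
  -> R2 @ bar 5 tick 0 v(0, 1): F3/D4 M6 -> D3/A3 P5 similar
  -> R1 @ bar 9 tick 0 v(0, 1): B2/B3 P8 -> G2/G3 P8 similar
  -> R4 @ bar 9 tick 2 v(0, 1): G2/A2 M2 untreated
  -> R7 @ bar 9 tick 2 v(1,): G3->A2 leap 10st
  -> R7 @ bar 10 tick 0 v(1,): A2->C4 leap 15st
  -> R1 @ bar 11 tick 0 v(0, 1): E3/E4 P8 -> D3/D4 P8 similar

(2, 2, R7, (1,))
(3, 0, R2, (0, 1))
(5, 0, R2, (0, 1))
(9, 0, R1, (0, 1))
(9, 2, R4, (0, 1))
(9, 2, R7, (1,))
(10, 0, R7, (1,))
(11, 0, R1, (0, 1))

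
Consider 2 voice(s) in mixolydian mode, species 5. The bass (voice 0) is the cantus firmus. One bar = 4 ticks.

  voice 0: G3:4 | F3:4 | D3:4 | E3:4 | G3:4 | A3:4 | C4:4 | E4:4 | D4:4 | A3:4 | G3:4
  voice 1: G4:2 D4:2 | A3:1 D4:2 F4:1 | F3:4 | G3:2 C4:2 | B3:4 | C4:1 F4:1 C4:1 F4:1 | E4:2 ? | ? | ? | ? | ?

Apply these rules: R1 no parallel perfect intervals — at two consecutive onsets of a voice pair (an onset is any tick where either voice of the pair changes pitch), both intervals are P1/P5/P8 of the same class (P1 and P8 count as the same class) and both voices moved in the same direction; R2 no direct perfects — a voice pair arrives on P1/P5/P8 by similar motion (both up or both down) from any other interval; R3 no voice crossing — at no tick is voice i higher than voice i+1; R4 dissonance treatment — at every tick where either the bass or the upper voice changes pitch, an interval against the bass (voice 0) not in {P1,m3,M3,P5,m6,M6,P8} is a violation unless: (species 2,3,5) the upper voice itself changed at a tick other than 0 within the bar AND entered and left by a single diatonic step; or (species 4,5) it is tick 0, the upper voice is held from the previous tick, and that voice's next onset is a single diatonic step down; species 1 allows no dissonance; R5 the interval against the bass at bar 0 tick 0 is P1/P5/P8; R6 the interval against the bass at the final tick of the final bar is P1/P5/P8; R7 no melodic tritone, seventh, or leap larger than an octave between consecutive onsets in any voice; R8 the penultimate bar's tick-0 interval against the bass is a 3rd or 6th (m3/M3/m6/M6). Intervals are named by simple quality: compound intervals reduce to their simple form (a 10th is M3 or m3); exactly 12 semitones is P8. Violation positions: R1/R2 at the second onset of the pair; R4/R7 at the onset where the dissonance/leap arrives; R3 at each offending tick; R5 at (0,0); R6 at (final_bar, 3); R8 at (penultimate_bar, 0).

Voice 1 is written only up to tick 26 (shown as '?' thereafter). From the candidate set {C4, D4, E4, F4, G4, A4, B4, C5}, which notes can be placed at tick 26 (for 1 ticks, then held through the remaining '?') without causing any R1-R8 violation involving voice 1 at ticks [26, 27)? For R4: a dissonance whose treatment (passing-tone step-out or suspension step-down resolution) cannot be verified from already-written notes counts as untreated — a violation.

C4: legal
D4: violates R4
E4: legal
F4: violates R4
G4: legal
A4: legal
B4: violates R4
C5: legal

{A4, C4, C5, E4, G4}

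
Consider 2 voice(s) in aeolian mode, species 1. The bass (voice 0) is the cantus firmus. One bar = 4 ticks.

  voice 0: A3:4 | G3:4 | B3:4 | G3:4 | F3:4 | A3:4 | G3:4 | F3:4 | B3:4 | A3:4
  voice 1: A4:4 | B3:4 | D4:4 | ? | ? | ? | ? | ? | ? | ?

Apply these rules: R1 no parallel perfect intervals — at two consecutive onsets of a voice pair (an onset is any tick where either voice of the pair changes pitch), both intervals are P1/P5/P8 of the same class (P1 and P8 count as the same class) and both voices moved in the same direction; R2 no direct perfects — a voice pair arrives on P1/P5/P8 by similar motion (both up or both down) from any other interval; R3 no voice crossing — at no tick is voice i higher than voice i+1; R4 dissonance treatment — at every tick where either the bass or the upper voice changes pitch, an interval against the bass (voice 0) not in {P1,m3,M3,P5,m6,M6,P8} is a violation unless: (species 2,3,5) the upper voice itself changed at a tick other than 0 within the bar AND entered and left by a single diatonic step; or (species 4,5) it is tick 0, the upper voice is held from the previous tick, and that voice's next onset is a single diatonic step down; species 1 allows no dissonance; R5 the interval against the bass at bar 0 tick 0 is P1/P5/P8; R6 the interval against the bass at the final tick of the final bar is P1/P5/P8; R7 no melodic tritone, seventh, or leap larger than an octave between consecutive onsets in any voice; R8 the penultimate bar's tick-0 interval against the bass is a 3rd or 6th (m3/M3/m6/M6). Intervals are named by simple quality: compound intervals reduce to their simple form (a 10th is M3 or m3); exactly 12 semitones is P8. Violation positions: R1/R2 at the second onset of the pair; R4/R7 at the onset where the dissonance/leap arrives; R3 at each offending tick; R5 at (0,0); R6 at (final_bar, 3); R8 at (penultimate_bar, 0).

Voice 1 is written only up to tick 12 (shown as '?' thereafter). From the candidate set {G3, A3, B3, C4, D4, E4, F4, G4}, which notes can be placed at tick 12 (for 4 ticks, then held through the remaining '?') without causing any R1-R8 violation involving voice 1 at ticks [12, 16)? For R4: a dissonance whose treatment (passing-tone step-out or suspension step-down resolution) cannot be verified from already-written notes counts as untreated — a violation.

G3: violates R2
A3: violates R4
B3: legal
C4: violates R4
D4: legal
E4: legal
F4: violates R4
G4: legal

{B3, D4, E4, G4}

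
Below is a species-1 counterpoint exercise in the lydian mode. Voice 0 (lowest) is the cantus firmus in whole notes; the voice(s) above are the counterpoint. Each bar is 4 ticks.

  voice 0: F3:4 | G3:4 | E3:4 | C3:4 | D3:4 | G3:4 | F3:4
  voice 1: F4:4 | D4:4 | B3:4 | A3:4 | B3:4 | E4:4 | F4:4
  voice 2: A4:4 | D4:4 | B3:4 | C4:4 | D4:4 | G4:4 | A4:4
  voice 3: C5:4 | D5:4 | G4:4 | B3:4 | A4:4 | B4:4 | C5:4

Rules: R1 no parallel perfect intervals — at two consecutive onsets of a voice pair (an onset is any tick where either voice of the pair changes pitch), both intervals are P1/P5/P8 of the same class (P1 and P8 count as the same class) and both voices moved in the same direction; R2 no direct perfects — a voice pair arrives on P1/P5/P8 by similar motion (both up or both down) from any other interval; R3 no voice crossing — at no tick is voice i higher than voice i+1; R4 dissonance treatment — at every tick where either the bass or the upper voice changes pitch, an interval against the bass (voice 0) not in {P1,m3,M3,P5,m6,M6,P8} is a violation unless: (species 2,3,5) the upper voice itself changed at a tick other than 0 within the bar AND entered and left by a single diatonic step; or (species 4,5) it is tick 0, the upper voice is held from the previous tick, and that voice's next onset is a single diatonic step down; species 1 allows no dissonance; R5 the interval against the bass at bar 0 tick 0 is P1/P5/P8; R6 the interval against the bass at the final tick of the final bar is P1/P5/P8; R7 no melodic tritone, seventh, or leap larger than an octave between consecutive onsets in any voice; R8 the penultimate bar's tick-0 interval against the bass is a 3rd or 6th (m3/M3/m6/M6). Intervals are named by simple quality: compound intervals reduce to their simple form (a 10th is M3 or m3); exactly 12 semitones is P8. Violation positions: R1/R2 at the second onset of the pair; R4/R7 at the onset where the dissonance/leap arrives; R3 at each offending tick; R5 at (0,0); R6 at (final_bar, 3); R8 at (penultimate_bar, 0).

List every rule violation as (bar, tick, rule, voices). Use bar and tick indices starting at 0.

(0, 0, R5, (0, 2))
(1, 0, R1, (0, 3))
(1, 0, R2, (1, 2))
(2, 0, R1, (0, 1))
(2, 0, R1, (0, 2))
(2, 0, R1, (1, 2))
(3, 0, R3, (2, 3))
(3, 0, R4, (0, 3))
(3, 1, R3, (2, 3))
(3, 2, R3, (2, 3))
(3, 3, R3, (2, 3))
(4, 0, R1, (0, 2))
(4, 0, R2, (0, 3))
(4, 0, R2, (2, 3))
(4, 0, R7, (3,))
(5, 0, R1, (0, 2))
(5, 0, R2, (1, 3))
(5, 0, R8, (0, 2))
(6, 0, R1, (1, 3))
(6, 3, R6, (0, 2))

bar 0: v0=F3 v1=F4 v2=A4 v3=C5 downbeat P5
bar 1: v0=G3 v1=D4 v2=D4 v3=D5 downbeat P5
bar 2: v0=E3 v1=B3 v2=B3 v3=G4 downbeat m3
bar 3: v0=C3 v1=A3 v2=C4 v3=B3 downbeat M7
bar 4: v0=D3 v1=B3 v2=D4 v3=A4 downbeat P5
bar 5: v0=G3 v1=E4 v2=G4 v3=B4 downbeat M3
bar 6: v0=F3 v1=F4 v2=A4 v3=C5 downbeat P5
  -> R5 @ bar 0 tick 0 v(0, 2): opens on M3
  -> R1 @ bar 1 tick 0 v(0, 3): F3/C5 P5 -> G3/D5 P5 similar
  -> R2 @ bar 1 tick 0 v(1, 2): F4/A4 M3 -> D4/D4 P1 similar
  -> R1 @ bar 2 tick 0 v(0, 1): G3/D4 P5 -> E3/B3 P5 similar
  -> R1 @ bar 2 tick 0 v(0, 2): G3/D4 P5 -> E3/B3 P5 similar
  -> R1 @ bar 2 tick 0 v(1, 2): D4/D4 P1 -> B3/B3 P1 similar
  -> R3 @ bar 3 tick 0 v(2, 3): C4 above B3
  -> R4 @ bar 3 tick 0 v(0, 3): C3/B3 M7 untreated
  -> R3 @ bar 3 tick 1 v(2, 3): C4 above B3
  -> R3 @ bar 3 tick 2 v(2, 3): C4 above B3
  -> R3 @ bar 3 tick 3 v(2, 3): C4 above B3
  -> R1 @ bar 4 tick 0 v(0, 2): C3/C4 P8 -> D3/D4 P8 similar
  -> R2 @ bar 4 tick 0 v(0, 3): C3/B3 M7 -> D3/A4 P5 similar
  -> R2 @ bar 4 tick 0 v(2, 3): C4/B3 m2 -> D4/A4 P5 similar
  -> R7 @ bar 4 tick 0 v(3,): B3->A4 leap 10st
  -> R1 @ bar 5 tick 0 v(0, 2): D3/D4 P8 -> G3/G4 P8 similar
  -> R2 @ bar 5 tick 0 v(1, 3): B3/A4 m7 -> E4/B4 P5 similar
  -> R8 @ bar 5 tick 0 v(0, 2): penult P8 not 3rd/6th
  -> R1 @ bar 6 tick 0 v(1, 3): E4/B4 P5 -> F4/C5 P5 similar
  -> R6 @ bar 6 tick 3 v(0, 2): closes on M3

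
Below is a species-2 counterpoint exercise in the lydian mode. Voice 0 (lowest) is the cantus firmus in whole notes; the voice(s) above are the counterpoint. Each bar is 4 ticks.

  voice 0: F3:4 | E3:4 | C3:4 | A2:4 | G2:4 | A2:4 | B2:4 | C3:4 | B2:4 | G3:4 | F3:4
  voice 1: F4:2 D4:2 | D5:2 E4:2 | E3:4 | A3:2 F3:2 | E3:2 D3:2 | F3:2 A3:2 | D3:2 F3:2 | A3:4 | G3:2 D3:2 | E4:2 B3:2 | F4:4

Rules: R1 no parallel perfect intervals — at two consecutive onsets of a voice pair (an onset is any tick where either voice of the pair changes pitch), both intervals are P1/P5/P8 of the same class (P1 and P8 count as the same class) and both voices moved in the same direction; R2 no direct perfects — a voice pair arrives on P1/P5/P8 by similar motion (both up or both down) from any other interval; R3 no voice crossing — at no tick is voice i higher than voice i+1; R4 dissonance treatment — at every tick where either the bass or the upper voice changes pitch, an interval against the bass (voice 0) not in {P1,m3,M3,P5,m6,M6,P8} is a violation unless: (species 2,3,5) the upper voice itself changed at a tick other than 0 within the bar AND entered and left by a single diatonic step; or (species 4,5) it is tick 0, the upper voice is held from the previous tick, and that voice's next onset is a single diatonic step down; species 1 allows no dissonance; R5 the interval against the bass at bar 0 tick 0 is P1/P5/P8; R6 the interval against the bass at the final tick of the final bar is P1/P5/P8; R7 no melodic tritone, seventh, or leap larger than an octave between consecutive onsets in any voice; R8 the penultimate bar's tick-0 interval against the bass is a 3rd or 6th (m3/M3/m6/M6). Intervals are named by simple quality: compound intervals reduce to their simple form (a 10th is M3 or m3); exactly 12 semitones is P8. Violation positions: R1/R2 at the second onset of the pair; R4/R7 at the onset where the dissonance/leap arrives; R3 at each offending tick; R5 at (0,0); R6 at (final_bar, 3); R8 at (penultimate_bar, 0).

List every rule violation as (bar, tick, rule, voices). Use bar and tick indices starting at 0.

bar 0: v0=F3 v1=F4 downbeat P8
bar 1: v0=E3 v1=D5 downbeat m7
bar 2: v0=C3 v1=E3 downbeat M3
bar 3: v0=A2 v1=A3 downbeat P8
bar 4: v0=G2 v1=E3 downbeat M6
bar 5: v0=A2 v1=F3 downbeat m6
bar 6: v0=B2 v1=D3 downbeat m3
bar 7: v0=C3 v1=A3 downbeat M6
bar 8: v0=B2 v1=G3 downbeat m6
bar 9: v0=G3 v1=E4 downbeat M6
bar 10: v0=F3 v1=F4 downbeat P8
  -> R4 @ bar 1 tick 0 v(0, 1): E3/D5 m7 untreated
  -> R7 @ bar 1 tick 2 v(1,): D5->E4 leap 10st
  -> R4 @ bar 6 tick 2 v(0, 1): B2/F3 TT untreated
  -> R7 @ bar 9 tick 0 v(1,): D3->E4 leap 14st
  -> R7 @ bar 10 tick 0 v(1,): B3->F4 leap 6st

(1, 0, R4, (0, 1))
(1, 2, R7, (1,))
(6, 2, R4, (0, 1))
(9, 0, R7, (1,))
(10, 0, R7, (1,))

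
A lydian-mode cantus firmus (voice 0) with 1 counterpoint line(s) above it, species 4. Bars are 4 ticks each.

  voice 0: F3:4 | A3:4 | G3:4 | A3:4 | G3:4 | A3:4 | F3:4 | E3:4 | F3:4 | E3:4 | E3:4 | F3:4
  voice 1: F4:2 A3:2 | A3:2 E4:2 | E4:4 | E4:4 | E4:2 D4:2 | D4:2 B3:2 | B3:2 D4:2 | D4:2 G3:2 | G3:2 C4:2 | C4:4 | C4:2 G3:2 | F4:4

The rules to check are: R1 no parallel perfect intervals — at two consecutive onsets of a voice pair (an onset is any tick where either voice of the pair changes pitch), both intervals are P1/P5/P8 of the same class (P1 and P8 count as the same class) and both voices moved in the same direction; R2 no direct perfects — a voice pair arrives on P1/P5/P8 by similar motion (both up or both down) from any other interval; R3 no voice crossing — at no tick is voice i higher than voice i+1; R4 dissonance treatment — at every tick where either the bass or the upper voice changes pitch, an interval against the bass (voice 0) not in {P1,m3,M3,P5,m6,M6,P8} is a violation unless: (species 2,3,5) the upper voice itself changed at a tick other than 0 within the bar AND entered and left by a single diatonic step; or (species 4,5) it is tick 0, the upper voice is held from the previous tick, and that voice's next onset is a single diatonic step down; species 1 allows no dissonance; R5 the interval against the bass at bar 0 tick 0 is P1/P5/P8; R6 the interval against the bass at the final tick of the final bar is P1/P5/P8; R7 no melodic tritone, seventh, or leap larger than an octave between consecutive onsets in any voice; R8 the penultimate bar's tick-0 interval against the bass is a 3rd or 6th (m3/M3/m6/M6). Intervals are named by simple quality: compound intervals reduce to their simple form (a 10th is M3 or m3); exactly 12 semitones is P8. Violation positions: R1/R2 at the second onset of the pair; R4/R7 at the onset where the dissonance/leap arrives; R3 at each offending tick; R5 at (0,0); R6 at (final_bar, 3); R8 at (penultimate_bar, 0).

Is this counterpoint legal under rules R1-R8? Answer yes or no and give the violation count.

No (7 violations)

bar 0: v0=F3 v1=F4 (P8)
bar 1: v0=A3 v1=A3 (P1)
bar 2: v0=G3 v1=E4 (M6)
bar 3: v0=A3 v1=E4 (P5)
bar 4: v0=G3 v1=E4 (M6)
bar 5: v0=A3 v1=D4 (P4)
bar 6: v0=F3 v1=B3 (TT)
bar 7: v0=E3 v1=D4 (m7)
bar 8: v0=F3 v1=G3 (M2)
bar 9: v0=E3 v1=C4 (m6)
bar 10: v0=E3 v1=C4 (m6)
bar 11: v0=F3 v1=F4 (P8)
  R4 @ bar5.0: A3/D4 P4 untreated
  R4 @ bar5.2: A3/B3 M2 untreated
  R4 @ bar6.0: F3/B3 TT untreated
  R4 @ bar7.0: E3/D4 m7 untreated
  R4 @ bar8.0: F3/G3 M2 untreated
  R2 @ bar11.0: E3/G3 m3 -> F3/F4 P8 similar
  R7 @ bar11.0: G3->F4 leap 10st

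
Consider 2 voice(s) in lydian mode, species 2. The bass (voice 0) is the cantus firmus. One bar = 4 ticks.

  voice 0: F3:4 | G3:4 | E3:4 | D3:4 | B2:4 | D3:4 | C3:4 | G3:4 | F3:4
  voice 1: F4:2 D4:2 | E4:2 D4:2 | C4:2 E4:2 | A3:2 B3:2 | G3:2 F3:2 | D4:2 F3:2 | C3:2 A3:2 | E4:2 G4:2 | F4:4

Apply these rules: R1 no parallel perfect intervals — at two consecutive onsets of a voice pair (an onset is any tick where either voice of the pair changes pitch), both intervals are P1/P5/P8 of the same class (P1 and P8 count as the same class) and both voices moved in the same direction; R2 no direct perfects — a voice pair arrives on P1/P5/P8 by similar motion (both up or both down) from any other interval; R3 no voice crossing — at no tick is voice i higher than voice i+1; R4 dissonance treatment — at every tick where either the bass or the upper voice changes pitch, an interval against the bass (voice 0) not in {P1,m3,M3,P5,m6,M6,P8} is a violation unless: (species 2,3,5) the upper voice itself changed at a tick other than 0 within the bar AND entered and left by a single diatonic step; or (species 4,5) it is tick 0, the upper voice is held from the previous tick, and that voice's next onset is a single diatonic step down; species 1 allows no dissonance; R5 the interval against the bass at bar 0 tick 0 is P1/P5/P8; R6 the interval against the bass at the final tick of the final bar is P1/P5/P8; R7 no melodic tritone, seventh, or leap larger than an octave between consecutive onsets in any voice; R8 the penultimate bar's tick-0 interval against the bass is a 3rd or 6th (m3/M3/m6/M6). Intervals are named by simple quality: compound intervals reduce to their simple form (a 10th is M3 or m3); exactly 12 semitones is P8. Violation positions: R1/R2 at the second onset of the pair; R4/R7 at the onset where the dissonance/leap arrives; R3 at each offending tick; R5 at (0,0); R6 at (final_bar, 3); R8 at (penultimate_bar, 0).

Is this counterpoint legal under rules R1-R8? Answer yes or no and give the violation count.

No (5 violations)

bar 0: v0=F3 v1=F4 (P8)
bar 1: v0=G3 v1=E4 (M6)
bar 2: v0=E3 v1=C4 (m6)
bar 3: v0=D3 v1=A3 (P5)
bar 4: v0=B2 v1=G3 (m6)
bar 5: v0=D3 v1=D4 (P8)
bar 6: v0=C3 v1=C3 (P1)
bar 7: v0=G3 v1=E4 (M6)
bar 8: v0=F3 v1=F4 (P8)
  R2 @ bar3.0: E3/E4 P8 -> D3/A3 P5 similar
  R4 @ bar4.2: B2/F3 TT untreated
  R2 @ bar5.0: B2/F3 TT -> D3/D4 P8 similar
  R2 @ bar6.0: D3/F3 m3 -> C3/C3 P1 similar
  R1 @ bar8.0: G3/G4 P8 -> F3/F4 P8 similar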